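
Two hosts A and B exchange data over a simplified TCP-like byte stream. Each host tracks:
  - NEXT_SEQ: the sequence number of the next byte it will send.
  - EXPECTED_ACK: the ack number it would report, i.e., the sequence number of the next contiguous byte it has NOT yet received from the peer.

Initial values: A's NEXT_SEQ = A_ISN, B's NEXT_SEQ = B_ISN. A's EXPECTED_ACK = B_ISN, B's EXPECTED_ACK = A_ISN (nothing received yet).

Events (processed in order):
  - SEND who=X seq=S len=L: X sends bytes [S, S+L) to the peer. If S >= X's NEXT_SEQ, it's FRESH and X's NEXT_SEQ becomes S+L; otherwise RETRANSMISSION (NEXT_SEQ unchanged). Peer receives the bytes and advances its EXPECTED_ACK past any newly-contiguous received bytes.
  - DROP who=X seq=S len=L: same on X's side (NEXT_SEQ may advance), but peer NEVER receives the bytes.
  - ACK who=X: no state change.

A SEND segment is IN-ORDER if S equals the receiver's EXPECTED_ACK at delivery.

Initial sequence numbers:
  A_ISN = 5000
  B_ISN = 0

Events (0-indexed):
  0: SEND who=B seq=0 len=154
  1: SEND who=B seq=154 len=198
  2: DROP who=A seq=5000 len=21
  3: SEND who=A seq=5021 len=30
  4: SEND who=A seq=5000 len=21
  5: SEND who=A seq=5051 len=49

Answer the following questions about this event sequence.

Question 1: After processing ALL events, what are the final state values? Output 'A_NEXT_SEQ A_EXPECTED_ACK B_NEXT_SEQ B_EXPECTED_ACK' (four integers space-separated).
Answer: 5100 352 352 5100

Derivation:
After event 0: A_seq=5000 A_ack=154 B_seq=154 B_ack=5000
After event 1: A_seq=5000 A_ack=352 B_seq=352 B_ack=5000
After event 2: A_seq=5021 A_ack=352 B_seq=352 B_ack=5000
After event 3: A_seq=5051 A_ack=352 B_seq=352 B_ack=5000
After event 4: A_seq=5051 A_ack=352 B_seq=352 B_ack=5051
After event 5: A_seq=5100 A_ack=352 B_seq=352 B_ack=5100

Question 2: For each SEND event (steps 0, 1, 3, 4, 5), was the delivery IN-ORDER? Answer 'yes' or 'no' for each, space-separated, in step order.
Step 0: SEND seq=0 -> in-order
Step 1: SEND seq=154 -> in-order
Step 3: SEND seq=5021 -> out-of-order
Step 4: SEND seq=5000 -> in-order
Step 5: SEND seq=5051 -> in-order

Answer: yes yes no yes yes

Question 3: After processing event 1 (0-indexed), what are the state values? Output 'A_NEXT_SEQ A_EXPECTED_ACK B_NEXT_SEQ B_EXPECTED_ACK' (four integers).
After event 0: A_seq=5000 A_ack=154 B_seq=154 B_ack=5000
After event 1: A_seq=5000 A_ack=352 B_seq=352 B_ack=5000

5000 352 352 5000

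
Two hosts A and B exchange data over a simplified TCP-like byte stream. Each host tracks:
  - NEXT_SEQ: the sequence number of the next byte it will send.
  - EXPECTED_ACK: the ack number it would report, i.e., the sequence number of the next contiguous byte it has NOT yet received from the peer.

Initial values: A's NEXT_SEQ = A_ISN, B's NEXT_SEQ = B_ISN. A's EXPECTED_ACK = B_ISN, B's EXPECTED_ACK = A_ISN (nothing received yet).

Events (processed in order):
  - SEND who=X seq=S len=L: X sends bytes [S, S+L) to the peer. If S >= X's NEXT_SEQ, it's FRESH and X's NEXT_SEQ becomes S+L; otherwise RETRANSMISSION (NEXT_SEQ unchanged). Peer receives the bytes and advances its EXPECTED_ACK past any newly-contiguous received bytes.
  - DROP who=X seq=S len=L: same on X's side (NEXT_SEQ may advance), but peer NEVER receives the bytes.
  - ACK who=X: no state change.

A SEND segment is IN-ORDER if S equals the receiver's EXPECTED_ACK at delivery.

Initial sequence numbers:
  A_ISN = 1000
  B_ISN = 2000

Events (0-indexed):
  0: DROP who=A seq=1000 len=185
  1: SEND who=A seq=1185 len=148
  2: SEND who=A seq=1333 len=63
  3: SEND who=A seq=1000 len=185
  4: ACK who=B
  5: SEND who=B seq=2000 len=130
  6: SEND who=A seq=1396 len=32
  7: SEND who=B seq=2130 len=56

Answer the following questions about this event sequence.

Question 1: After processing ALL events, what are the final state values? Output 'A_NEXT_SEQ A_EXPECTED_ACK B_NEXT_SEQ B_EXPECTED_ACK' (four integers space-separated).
Answer: 1428 2186 2186 1428

Derivation:
After event 0: A_seq=1185 A_ack=2000 B_seq=2000 B_ack=1000
After event 1: A_seq=1333 A_ack=2000 B_seq=2000 B_ack=1000
After event 2: A_seq=1396 A_ack=2000 B_seq=2000 B_ack=1000
After event 3: A_seq=1396 A_ack=2000 B_seq=2000 B_ack=1396
After event 4: A_seq=1396 A_ack=2000 B_seq=2000 B_ack=1396
After event 5: A_seq=1396 A_ack=2130 B_seq=2130 B_ack=1396
After event 6: A_seq=1428 A_ack=2130 B_seq=2130 B_ack=1428
After event 7: A_seq=1428 A_ack=2186 B_seq=2186 B_ack=1428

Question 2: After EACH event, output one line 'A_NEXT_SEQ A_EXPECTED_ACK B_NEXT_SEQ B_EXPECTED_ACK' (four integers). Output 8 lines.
1185 2000 2000 1000
1333 2000 2000 1000
1396 2000 2000 1000
1396 2000 2000 1396
1396 2000 2000 1396
1396 2130 2130 1396
1428 2130 2130 1428
1428 2186 2186 1428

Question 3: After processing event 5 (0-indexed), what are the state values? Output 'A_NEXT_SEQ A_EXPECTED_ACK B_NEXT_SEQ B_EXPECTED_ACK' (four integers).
After event 0: A_seq=1185 A_ack=2000 B_seq=2000 B_ack=1000
After event 1: A_seq=1333 A_ack=2000 B_seq=2000 B_ack=1000
After event 2: A_seq=1396 A_ack=2000 B_seq=2000 B_ack=1000
After event 3: A_seq=1396 A_ack=2000 B_seq=2000 B_ack=1396
After event 4: A_seq=1396 A_ack=2000 B_seq=2000 B_ack=1396
After event 5: A_seq=1396 A_ack=2130 B_seq=2130 B_ack=1396

1396 2130 2130 1396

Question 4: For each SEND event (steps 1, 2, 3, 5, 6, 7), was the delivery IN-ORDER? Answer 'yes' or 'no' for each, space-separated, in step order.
Step 1: SEND seq=1185 -> out-of-order
Step 2: SEND seq=1333 -> out-of-order
Step 3: SEND seq=1000 -> in-order
Step 5: SEND seq=2000 -> in-order
Step 6: SEND seq=1396 -> in-order
Step 7: SEND seq=2130 -> in-order

Answer: no no yes yes yes yes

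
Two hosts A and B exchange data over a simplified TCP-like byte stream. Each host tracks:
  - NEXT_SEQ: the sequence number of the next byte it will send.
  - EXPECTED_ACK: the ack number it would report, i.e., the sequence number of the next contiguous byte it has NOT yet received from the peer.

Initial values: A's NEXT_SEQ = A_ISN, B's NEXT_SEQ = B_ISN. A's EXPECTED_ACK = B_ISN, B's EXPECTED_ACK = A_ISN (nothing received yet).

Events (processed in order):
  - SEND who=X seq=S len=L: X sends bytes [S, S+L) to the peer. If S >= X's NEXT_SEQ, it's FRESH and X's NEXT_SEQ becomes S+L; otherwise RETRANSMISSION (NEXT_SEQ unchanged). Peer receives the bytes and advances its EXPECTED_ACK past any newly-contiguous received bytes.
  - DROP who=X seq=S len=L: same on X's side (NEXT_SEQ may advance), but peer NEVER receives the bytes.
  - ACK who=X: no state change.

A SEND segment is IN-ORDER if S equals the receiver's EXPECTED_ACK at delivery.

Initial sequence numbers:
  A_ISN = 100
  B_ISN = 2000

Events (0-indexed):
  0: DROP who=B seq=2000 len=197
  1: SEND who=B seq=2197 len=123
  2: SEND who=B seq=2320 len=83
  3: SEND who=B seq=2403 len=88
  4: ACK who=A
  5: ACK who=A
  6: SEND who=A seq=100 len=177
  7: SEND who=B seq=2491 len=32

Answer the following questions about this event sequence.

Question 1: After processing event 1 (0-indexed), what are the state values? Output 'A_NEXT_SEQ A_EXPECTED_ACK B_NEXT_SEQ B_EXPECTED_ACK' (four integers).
After event 0: A_seq=100 A_ack=2000 B_seq=2197 B_ack=100
After event 1: A_seq=100 A_ack=2000 B_seq=2320 B_ack=100

100 2000 2320 100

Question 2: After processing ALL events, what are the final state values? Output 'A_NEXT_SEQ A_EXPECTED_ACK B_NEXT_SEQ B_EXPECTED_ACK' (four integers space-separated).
After event 0: A_seq=100 A_ack=2000 B_seq=2197 B_ack=100
After event 1: A_seq=100 A_ack=2000 B_seq=2320 B_ack=100
After event 2: A_seq=100 A_ack=2000 B_seq=2403 B_ack=100
After event 3: A_seq=100 A_ack=2000 B_seq=2491 B_ack=100
After event 4: A_seq=100 A_ack=2000 B_seq=2491 B_ack=100
After event 5: A_seq=100 A_ack=2000 B_seq=2491 B_ack=100
After event 6: A_seq=277 A_ack=2000 B_seq=2491 B_ack=277
After event 7: A_seq=277 A_ack=2000 B_seq=2523 B_ack=277

Answer: 277 2000 2523 277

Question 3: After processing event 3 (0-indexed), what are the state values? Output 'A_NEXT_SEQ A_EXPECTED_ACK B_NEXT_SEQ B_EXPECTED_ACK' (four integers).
After event 0: A_seq=100 A_ack=2000 B_seq=2197 B_ack=100
After event 1: A_seq=100 A_ack=2000 B_seq=2320 B_ack=100
After event 2: A_seq=100 A_ack=2000 B_seq=2403 B_ack=100
After event 3: A_seq=100 A_ack=2000 B_seq=2491 B_ack=100

100 2000 2491 100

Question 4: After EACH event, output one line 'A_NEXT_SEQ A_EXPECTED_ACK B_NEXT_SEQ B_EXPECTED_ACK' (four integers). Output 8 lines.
100 2000 2197 100
100 2000 2320 100
100 2000 2403 100
100 2000 2491 100
100 2000 2491 100
100 2000 2491 100
277 2000 2491 277
277 2000 2523 277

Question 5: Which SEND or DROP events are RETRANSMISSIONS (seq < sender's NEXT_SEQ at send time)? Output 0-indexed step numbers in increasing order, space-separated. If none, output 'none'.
Answer: none

Derivation:
Step 0: DROP seq=2000 -> fresh
Step 1: SEND seq=2197 -> fresh
Step 2: SEND seq=2320 -> fresh
Step 3: SEND seq=2403 -> fresh
Step 6: SEND seq=100 -> fresh
Step 7: SEND seq=2491 -> fresh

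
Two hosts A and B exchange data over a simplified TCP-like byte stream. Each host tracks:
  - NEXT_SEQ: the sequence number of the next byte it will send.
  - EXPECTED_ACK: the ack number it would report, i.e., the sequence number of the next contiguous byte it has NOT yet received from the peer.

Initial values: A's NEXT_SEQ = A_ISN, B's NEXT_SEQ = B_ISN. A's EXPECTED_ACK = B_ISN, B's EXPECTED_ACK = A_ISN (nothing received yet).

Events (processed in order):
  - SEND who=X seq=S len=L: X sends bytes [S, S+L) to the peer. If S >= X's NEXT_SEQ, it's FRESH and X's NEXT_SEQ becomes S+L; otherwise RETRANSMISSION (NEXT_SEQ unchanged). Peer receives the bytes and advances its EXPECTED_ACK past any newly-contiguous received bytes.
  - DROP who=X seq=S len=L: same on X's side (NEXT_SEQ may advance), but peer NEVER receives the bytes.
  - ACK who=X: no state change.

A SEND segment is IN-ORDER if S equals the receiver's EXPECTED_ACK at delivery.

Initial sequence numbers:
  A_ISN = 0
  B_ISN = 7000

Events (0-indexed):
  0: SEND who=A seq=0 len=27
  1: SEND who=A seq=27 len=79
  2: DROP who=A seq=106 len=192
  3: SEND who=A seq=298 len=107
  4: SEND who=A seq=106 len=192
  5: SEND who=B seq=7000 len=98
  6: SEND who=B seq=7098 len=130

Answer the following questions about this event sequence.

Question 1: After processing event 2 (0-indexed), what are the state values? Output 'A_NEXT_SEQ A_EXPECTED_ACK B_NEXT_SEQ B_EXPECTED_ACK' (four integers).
After event 0: A_seq=27 A_ack=7000 B_seq=7000 B_ack=27
After event 1: A_seq=106 A_ack=7000 B_seq=7000 B_ack=106
After event 2: A_seq=298 A_ack=7000 B_seq=7000 B_ack=106

298 7000 7000 106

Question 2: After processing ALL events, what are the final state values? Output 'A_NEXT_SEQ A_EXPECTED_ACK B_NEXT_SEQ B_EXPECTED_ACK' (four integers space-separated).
Answer: 405 7228 7228 405

Derivation:
After event 0: A_seq=27 A_ack=7000 B_seq=7000 B_ack=27
After event 1: A_seq=106 A_ack=7000 B_seq=7000 B_ack=106
After event 2: A_seq=298 A_ack=7000 B_seq=7000 B_ack=106
After event 3: A_seq=405 A_ack=7000 B_seq=7000 B_ack=106
After event 4: A_seq=405 A_ack=7000 B_seq=7000 B_ack=405
After event 5: A_seq=405 A_ack=7098 B_seq=7098 B_ack=405
After event 6: A_seq=405 A_ack=7228 B_seq=7228 B_ack=405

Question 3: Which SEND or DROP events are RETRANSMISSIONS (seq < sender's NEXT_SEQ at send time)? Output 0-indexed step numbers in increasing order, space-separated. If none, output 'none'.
Step 0: SEND seq=0 -> fresh
Step 1: SEND seq=27 -> fresh
Step 2: DROP seq=106 -> fresh
Step 3: SEND seq=298 -> fresh
Step 4: SEND seq=106 -> retransmit
Step 5: SEND seq=7000 -> fresh
Step 6: SEND seq=7098 -> fresh

Answer: 4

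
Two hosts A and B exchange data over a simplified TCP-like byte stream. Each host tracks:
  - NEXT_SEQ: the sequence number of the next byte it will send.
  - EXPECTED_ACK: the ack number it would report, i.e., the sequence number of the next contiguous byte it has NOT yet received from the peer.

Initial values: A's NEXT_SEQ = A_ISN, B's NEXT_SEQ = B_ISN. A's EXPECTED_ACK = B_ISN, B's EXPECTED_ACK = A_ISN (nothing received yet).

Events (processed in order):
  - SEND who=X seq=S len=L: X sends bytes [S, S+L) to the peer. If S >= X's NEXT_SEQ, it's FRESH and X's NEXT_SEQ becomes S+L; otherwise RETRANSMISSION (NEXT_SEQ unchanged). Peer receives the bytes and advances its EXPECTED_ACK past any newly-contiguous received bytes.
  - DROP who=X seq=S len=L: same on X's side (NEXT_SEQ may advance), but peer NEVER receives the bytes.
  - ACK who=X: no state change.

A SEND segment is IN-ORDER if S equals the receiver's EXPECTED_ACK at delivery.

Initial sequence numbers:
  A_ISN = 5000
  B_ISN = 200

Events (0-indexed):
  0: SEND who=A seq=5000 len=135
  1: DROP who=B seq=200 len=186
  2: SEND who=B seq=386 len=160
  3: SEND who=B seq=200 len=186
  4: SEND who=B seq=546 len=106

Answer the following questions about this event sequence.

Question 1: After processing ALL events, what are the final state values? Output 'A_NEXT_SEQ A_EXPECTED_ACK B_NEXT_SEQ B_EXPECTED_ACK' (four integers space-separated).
Answer: 5135 652 652 5135

Derivation:
After event 0: A_seq=5135 A_ack=200 B_seq=200 B_ack=5135
After event 1: A_seq=5135 A_ack=200 B_seq=386 B_ack=5135
After event 2: A_seq=5135 A_ack=200 B_seq=546 B_ack=5135
After event 3: A_seq=5135 A_ack=546 B_seq=546 B_ack=5135
After event 4: A_seq=5135 A_ack=652 B_seq=652 B_ack=5135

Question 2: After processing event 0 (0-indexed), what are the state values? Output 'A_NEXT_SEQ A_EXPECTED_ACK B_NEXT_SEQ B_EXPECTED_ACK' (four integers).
After event 0: A_seq=5135 A_ack=200 B_seq=200 B_ack=5135

5135 200 200 5135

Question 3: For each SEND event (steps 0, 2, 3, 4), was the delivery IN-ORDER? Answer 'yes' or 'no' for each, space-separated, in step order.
Step 0: SEND seq=5000 -> in-order
Step 2: SEND seq=386 -> out-of-order
Step 3: SEND seq=200 -> in-order
Step 4: SEND seq=546 -> in-order

Answer: yes no yes yes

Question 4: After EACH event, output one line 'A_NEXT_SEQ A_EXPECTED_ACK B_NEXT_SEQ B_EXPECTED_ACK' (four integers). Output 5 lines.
5135 200 200 5135
5135 200 386 5135
5135 200 546 5135
5135 546 546 5135
5135 652 652 5135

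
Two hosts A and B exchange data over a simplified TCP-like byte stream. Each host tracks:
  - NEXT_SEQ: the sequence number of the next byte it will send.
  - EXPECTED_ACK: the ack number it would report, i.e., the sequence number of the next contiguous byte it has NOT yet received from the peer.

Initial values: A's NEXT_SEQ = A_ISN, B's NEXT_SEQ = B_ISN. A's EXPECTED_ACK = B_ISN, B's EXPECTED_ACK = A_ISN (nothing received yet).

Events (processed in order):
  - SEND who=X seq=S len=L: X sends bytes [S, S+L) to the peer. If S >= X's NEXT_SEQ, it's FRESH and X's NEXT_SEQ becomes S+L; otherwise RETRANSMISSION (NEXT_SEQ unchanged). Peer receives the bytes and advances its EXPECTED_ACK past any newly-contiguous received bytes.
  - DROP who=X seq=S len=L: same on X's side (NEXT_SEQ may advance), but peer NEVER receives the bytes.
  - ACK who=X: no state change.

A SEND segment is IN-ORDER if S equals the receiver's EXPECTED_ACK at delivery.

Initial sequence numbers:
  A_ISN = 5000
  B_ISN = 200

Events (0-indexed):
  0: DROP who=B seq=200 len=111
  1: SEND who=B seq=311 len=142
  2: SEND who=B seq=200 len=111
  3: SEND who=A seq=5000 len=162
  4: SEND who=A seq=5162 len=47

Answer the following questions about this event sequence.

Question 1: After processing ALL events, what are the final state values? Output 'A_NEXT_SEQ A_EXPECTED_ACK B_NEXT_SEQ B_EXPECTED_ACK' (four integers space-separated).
Answer: 5209 453 453 5209

Derivation:
After event 0: A_seq=5000 A_ack=200 B_seq=311 B_ack=5000
After event 1: A_seq=5000 A_ack=200 B_seq=453 B_ack=5000
After event 2: A_seq=5000 A_ack=453 B_seq=453 B_ack=5000
After event 3: A_seq=5162 A_ack=453 B_seq=453 B_ack=5162
After event 4: A_seq=5209 A_ack=453 B_seq=453 B_ack=5209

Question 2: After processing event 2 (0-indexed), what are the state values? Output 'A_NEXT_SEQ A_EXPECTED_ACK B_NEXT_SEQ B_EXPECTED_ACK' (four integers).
After event 0: A_seq=5000 A_ack=200 B_seq=311 B_ack=5000
After event 1: A_seq=5000 A_ack=200 B_seq=453 B_ack=5000
After event 2: A_seq=5000 A_ack=453 B_seq=453 B_ack=5000

5000 453 453 5000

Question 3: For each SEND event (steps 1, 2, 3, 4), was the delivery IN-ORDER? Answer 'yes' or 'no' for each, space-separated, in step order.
Step 1: SEND seq=311 -> out-of-order
Step 2: SEND seq=200 -> in-order
Step 3: SEND seq=5000 -> in-order
Step 4: SEND seq=5162 -> in-order

Answer: no yes yes yes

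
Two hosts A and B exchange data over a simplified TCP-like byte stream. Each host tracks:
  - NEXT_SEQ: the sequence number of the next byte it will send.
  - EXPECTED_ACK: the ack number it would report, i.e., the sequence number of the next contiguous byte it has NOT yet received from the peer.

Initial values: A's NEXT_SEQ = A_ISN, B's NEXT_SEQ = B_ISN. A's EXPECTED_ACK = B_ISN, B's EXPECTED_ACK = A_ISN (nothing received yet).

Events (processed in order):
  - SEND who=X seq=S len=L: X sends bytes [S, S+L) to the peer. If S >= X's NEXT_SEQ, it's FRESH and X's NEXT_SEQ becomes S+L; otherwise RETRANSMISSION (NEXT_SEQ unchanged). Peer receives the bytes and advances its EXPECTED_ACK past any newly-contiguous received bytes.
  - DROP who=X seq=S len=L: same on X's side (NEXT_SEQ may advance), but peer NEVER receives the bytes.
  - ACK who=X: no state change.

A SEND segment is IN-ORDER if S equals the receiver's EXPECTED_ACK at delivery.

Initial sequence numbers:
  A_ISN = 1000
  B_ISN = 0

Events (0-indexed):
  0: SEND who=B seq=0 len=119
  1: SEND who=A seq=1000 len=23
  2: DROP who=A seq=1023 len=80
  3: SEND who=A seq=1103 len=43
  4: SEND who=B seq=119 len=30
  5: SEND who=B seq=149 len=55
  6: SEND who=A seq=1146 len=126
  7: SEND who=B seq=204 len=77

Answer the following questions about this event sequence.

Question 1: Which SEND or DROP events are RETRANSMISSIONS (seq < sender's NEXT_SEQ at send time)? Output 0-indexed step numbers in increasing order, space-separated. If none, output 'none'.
Answer: none

Derivation:
Step 0: SEND seq=0 -> fresh
Step 1: SEND seq=1000 -> fresh
Step 2: DROP seq=1023 -> fresh
Step 3: SEND seq=1103 -> fresh
Step 4: SEND seq=119 -> fresh
Step 5: SEND seq=149 -> fresh
Step 6: SEND seq=1146 -> fresh
Step 7: SEND seq=204 -> fresh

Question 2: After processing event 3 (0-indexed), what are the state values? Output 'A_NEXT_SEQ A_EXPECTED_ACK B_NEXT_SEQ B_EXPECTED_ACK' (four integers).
After event 0: A_seq=1000 A_ack=119 B_seq=119 B_ack=1000
After event 1: A_seq=1023 A_ack=119 B_seq=119 B_ack=1023
After event 2: A_seq=1103 A_ack=119 B_seq=119 B_ack=1023
After event 3: A_seq=1146 A_ack=119 B_seq=119 B_ack=1023

1146 119 119 1023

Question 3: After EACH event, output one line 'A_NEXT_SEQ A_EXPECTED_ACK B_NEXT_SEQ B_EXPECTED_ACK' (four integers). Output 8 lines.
1000 119 119 1000
1023 119 119 1023
1103 119 119 1023
1146 119 119 1023
1146 149 149 1023
1146 204 204 1023
1272 204 204 1023
1272 281 281 1023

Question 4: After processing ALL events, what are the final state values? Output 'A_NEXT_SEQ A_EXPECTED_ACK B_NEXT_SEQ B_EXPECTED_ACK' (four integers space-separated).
Answer: 1272 281 281 1023

Derivation:
After event 0: A_seq=1000 A_ack=119 B_seq=119 B_ack=1000
After event 1: A_seq=1023 A_ack=119 B_seq=119 B_ack=1023
After event 2: A_seq=1103 A_ack=119 B_seq=119 B_ack=1023
After event 3: A_seq=1146 A_ack=119 B_seq=119 B_ack=1023
After event 4: A_seq=1146 A_ack=149 B_seq=149 B_ack=1023
After event 5: A_seq=1146 A_ack=204 B_seq=204 B_ack=1023
After event 6: A_seq=1272 A_ack=204 B_seq=204 B_ack=1023
After event 7: A_seq=1272 A_ack=281 B_seq=281 B_ack=1023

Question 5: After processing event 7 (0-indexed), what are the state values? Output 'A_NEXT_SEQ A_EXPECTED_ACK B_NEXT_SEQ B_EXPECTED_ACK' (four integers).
After event 0: A_seq=1000 A_ack=119 B_seq=119 B_ack=1000
After event 1: A_seq=1023 A_ack=119 B_seq=119 B_ack=1023
After event 2: A_seq=1103 A_ack=119 B_seq=119 B_ack=1023
After event 3: A_seq=1146 A_ack=119 B_seq=119 B_ack=1023
After event 4: A_seq=1146 A_ack=149 B_seq=149 B_ack=1023
After event 5: A_seq=1146 A_ack=204 B_seq=204 B_ack=1023
After event 6: A_seq=1272 A_ack=204 B_seq=204 B_ack=1023
After event 7: A_seq=1272 A_ack=281 B_seq=281 B_ack=1023

1272 281 281 1023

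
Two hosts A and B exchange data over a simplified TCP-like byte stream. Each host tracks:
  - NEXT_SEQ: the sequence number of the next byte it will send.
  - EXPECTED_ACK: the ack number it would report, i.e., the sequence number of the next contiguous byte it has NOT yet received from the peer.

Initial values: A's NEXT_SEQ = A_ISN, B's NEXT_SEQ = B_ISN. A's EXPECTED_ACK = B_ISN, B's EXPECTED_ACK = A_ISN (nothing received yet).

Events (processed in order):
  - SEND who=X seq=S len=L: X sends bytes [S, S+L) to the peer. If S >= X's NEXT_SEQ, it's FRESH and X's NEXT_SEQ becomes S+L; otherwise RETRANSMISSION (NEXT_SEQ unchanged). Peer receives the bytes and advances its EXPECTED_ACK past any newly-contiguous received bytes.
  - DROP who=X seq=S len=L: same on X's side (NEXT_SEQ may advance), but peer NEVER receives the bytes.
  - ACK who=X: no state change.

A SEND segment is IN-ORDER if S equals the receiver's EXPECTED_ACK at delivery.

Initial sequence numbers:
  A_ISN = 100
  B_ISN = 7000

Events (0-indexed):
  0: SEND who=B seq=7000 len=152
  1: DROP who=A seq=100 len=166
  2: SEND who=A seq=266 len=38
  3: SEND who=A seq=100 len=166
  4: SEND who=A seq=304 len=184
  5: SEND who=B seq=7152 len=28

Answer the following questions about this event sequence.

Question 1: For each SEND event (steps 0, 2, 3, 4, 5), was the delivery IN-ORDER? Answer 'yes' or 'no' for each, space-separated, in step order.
Answer: yes no yes yes yes

Derivation:
Step 0: SEND seq=7000 -> in-order
Step 2: SEND seq=266 -> out-of-order
Step 3: SEND seq=100 -> in-order
Step 4: SEND seq=304 -> in-order
Step 5: SEND seq=7152 -> in-order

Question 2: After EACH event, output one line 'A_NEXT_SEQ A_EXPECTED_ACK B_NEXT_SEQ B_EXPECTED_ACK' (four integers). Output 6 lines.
100 7152 7152 100
266 7152 7152 100
304 7152 7152 100
304 7152 7152 304
488 7152 7152 488
488 7180 7180 488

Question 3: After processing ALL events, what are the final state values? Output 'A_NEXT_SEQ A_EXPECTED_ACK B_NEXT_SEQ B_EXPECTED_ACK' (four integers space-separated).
After event 0: A_seq=100 A_ack=7152 B_seq=7152 B_ack=100
After event 1: A_seq=266 A_ack=7152 B_seq=7152 B_ack=100
After event 2: A_seq=304 A_ack=7152 B_seq=7152 B_ack=100
After event 3: A_seq=304 A_ack=7152 B_seq=7152 B_ack=304
After event 4: A_seq=488 A_ack=7152 B_seq=7152 B_ack=488
After event 5: A_seq=488 A_ack=7180 B_seq=7180 B_ack=488

Answer: 488 7180 7180 488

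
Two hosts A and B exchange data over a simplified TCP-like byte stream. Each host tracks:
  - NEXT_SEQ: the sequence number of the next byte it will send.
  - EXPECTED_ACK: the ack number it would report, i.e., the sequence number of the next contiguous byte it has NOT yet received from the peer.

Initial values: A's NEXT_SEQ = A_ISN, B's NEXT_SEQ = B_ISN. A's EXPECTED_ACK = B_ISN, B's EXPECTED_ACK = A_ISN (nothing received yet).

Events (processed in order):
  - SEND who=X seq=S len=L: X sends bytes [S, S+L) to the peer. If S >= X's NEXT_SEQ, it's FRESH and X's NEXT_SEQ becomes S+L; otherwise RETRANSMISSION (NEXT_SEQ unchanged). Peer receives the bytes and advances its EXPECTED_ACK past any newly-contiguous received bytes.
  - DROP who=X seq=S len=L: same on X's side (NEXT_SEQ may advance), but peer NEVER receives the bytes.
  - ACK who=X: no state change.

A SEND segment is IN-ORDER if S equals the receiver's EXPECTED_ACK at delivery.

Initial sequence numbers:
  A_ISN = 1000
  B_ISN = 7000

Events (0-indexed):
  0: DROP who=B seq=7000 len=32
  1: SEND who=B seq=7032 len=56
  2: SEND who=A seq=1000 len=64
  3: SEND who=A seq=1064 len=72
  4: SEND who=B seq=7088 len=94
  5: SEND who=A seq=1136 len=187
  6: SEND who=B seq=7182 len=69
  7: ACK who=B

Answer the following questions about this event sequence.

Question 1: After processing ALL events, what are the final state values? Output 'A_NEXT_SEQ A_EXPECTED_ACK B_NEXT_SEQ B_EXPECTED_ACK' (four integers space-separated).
Answer: 1323 7000 7251 1323

Derivation:
After event 0: A_seq=1000 A_ack=7000 B_seq=7032 B_ack=1000
After event 1: A_seq=1000 A_ack=7000 B_seq=7088 B_ack=1000
After event 2: A_seq=1064 A_ack=7000 B_seq=7088 B_ack=1064
After event 3: A_seq=1136 A_ack=7000 B_seq=7088 B_ack=1136
After event 4: A_seq=1136 A_ack=7000 B_seq=7182 B_ack=1136
After event 5: A_seq=1323 A_ack=7000 B_seq=7182 B_ack=1323
After event 6: A_seq=1323 A_ack=7000 B_seq=7251 B_ack=1323
After event 7: A_seq=1323 A_ack=7000 B_seq=7251 B_ack=1323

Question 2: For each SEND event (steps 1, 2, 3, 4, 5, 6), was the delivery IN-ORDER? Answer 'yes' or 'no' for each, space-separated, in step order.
Step 1: SEND seq=7032 -> out-of-order
Step 2: SEND seq=1000 -> in-order
Step 3: SEND seq=1064 -> in-order
Step 4: SEND seq=7088 -> out-of-order
Step 5: SEND seq=1136 -> in-order
Step 6: SEND seq=7182 -> out-of-order

Answer: no yes yes no yes no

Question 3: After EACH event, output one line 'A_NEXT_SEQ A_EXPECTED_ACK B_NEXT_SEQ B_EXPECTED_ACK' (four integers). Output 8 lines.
1000 7000 7032 1000
1000 7000 7088 1000
1064 7000 7088 1064
1136 7000 7088 1136
1136 7000 7182 1136
1323 7000 7182 1323
1323 7000 7251 1323
1323 7000 7251 1323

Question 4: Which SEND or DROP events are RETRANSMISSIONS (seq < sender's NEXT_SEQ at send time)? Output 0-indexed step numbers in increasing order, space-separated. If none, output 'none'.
Step 0: DROP seq=7000 -> fresh
Step 1: SEND seq=7032 -> fresh
Step 2: SEND seq=1000 -> fresh
Step 3: SEND seq=1064 -> fresh
Step 4: SEND seq=7088 -> fresh
Step 5: SEND seq=1136 -> fresh
Step 6: SEND seq=7182 -> fresh

Answer: none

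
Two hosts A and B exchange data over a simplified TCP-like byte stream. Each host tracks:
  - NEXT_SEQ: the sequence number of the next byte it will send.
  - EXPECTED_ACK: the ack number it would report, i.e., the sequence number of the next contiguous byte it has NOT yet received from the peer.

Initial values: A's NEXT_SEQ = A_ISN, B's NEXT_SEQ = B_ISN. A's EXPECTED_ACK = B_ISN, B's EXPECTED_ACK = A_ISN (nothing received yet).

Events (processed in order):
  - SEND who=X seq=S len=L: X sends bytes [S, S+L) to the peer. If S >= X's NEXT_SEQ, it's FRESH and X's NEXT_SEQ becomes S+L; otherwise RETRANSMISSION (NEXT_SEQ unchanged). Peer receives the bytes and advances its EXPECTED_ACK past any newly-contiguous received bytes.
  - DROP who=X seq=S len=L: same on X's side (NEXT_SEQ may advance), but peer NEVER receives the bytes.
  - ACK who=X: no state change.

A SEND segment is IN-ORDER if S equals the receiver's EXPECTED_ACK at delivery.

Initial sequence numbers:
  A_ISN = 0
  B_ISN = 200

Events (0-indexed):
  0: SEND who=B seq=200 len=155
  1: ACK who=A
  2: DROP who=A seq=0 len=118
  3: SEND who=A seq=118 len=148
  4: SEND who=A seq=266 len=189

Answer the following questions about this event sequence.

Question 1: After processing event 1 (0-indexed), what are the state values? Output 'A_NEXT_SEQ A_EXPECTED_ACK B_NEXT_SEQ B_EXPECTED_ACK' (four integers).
After event 0: A_seq=0 A_ack=355 B_seq=355 B_ack=0
After event 1: A_seq=0 A_ack=355 B_seq=355 B_ack=0

0 355 355 0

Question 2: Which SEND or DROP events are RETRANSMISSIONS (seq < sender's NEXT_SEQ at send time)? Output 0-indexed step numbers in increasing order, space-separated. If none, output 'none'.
Answer: none

Derivation:
Step 0: SEND seq=200 -> fresh
Step 2: DROP seq=0 -> fresh
Step 3: SEND seq=118 -> fresh
Step 4: SEND seq=266 -> fresh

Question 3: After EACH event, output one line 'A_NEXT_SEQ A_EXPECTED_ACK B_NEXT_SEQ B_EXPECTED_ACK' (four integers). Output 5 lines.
0 355 355 0
0 355 355 0
118 355 355 0
266 355 355 0
455 355 355 0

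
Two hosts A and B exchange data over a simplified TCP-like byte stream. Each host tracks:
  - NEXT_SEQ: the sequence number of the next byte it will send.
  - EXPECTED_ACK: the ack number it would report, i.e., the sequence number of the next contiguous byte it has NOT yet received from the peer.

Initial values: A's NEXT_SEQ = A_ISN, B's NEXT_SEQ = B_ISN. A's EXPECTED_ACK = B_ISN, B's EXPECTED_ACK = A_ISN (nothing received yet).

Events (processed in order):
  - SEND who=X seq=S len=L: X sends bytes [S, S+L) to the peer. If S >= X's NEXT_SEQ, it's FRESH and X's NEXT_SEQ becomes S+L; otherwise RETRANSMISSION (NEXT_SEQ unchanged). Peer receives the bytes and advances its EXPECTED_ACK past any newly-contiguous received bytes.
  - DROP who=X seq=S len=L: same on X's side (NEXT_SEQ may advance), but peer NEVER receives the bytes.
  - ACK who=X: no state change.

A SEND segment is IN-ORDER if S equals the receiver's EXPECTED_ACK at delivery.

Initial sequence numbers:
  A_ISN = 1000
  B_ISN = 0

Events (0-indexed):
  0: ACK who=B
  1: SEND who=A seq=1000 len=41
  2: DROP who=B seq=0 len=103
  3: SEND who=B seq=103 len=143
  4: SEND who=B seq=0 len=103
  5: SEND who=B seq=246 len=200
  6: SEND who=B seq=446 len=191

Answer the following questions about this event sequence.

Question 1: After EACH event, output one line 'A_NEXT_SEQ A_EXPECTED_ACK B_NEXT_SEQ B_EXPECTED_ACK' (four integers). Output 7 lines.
1000 0 0 1000
1041 0 0 1041
1041 0 103 1041
1041 0 246 1041
1041 246 246 1041
1041 446 446 1041
1041 637 637 1041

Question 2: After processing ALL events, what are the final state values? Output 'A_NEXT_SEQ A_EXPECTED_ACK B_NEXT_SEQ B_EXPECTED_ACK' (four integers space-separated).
Answer: 1041 637 637 1041

Derivation:
After event 0: A_seq=1000 A_ack=0 B_seq=0 B_ack=1000
After event 1: A_seq=1041 A_ack=0 B_seq=0 B_ack=1041
After event 2: A_seq=1041 A_ack=0 B_seq=103 B_ack=1041
After event 3: A_seq=1041 A_ack=0 B_seq=246 B_ack=1041
After event 4: A_seq=1041 A_ack=246 B_seq=246 B_ack=1041
After event 5: A_seq=1041 A_ack=446 B_seq=446 B_ack=1041
After event 6: A_seq=1041 A_ack=637 B_seq=637 B_ack=1041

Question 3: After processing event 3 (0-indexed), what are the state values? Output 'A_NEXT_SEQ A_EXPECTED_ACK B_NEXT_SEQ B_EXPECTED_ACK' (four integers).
After event 0: A_seq=1000 A_ack=0 B_seq=0 B_ack=1000
After event 1: A_seq=1041 A_ack=0 B_seq=0 B_ack=1041
After event 2: A_seq=1041 A_ack=0 B_seq=103 B_ack=1041
After event 3: A_seq=1041 A_ack=0 B_seq=246 B_ack=1041

1041 0 246 1041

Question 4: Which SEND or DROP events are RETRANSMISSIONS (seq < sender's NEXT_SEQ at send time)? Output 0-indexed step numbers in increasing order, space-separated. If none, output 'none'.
Answer: 4

Derivation:
Step 1: SEND seq=1000 -> fresh
Step 2: DROP seq=0 -> fresh
Step 3: SEND seq=103 -> fresh
Step 4: SEND seq=0 -> retransmit
Step 5: SEND seq=246 -> fresh
Step 6: SEND seq=446 -> fresh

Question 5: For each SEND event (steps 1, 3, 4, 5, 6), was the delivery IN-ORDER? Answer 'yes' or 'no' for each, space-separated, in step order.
Step 1: SEND seq=1000 -> in-order
Step 3: SEND seq=103 -> out-of-order
Step 4: SEND seq=0 -> in-order
Step 5: SEND seq=246 -> in-order
Step 6: SEND seq=446 -> in-order

Answer: yes no yes yes yes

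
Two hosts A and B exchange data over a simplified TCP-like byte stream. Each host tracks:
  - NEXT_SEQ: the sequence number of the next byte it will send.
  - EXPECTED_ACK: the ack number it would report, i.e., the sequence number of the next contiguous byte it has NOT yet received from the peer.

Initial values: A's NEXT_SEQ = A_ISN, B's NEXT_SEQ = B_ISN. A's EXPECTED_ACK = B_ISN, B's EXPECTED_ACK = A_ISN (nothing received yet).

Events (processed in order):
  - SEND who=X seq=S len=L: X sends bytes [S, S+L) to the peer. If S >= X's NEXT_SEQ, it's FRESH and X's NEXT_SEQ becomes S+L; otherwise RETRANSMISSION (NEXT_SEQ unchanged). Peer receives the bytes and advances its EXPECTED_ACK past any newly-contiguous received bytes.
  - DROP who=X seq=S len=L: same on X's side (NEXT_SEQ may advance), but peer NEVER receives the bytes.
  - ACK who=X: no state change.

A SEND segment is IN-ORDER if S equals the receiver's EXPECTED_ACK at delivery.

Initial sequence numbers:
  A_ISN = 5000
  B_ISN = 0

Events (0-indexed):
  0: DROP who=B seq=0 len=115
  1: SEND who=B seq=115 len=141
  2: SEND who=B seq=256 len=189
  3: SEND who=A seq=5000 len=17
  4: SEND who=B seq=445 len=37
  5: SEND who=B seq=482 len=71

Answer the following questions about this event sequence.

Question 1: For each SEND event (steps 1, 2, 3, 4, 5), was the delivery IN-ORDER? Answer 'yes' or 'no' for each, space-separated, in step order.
Step 1: SEND seq=115 -> out-of-order
Step 2: SEND seq=256 -> out-of-order
Step 3: SEND seq=5000 -> in-order
Step 4: SEND seq=445 -> out-of-order
Step 5: SEND seq=482 -> out-of-order

Answer: no no yes no no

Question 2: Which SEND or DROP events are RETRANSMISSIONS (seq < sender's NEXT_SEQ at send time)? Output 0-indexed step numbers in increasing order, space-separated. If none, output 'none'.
Step 0: DROP seq=0 -> fresh
Step 1: SEND seq=115 -> fresh
Step 2: SEND seq=256 -> fresh
Step 3: SEND seq=5000 -> fresh
Step 4: SEND seq=445 -> fresh
Step 5: SEND seq=482 -> fresh

Answer: none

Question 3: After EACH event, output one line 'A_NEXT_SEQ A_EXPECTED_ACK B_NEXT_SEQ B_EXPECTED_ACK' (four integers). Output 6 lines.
5000 0 115 5000
5000 0 256 5000
5000 0 445 5000
5017 0 445 5017
5017 0 482 5017
5017 0 553 5017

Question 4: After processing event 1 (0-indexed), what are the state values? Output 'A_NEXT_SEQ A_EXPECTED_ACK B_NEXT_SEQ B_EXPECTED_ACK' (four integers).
After event 0: A_seq=5000 A_ack=0 B_seq=115 B_ack=5000
After event 1: A_seq=5000 A_ack=0 B_seq=256 B_ack=5000

5000 0 256 5000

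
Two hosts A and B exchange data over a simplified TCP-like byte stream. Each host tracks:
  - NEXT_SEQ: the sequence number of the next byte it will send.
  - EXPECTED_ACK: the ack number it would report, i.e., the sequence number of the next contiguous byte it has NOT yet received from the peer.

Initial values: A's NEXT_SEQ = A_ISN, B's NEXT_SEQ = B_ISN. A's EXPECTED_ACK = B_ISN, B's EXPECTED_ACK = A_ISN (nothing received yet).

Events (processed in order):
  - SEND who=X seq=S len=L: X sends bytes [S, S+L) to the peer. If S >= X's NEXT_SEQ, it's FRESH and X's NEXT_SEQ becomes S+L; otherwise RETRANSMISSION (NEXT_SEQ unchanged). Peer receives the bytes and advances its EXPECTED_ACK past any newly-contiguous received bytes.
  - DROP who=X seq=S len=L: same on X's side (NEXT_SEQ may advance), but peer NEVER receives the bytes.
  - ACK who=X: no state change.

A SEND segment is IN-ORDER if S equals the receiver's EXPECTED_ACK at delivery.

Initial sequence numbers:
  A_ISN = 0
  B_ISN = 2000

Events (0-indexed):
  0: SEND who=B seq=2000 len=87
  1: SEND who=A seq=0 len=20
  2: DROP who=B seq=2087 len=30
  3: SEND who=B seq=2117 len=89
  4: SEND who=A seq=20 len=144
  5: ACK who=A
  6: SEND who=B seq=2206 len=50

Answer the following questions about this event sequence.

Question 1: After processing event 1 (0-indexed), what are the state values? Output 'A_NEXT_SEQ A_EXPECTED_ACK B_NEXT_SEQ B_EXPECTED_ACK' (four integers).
After event 0: A_seq=0 A_ack=2087 B_seq=2087 B_ack=0
After event 1: A_seq=20 A_ack=2087 B_seq=2087 B_ack=20

20 2087 2087 20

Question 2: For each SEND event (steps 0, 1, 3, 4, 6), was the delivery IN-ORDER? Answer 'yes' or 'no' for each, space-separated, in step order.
Step 0: SEND seq=2000 -> in-order
Step 1: SEND seq=0 -> in-order
Step 3: SEND seq=2117 -> out-of-order
Step 4: SEND seq=20 -> in-order
Step 6: SEND seq=2206 -> out-of-order

Answer: yes yes no yes no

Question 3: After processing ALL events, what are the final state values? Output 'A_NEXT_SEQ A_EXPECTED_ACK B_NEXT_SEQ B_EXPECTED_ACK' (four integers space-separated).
After event 0: A_seq=0 A_ack=2087 B_seq=2087 B_ack=0
After event 1: A_seq=20 A_ack=2087 B_seq=2087 B_ack=20
After event 2: A_seq=20 A_ack=2087 B_seq=2117 B_ack=20
After event 3: A_seq=20 A_ack=2087 B_seq=2206 B_ack=20
After event 4: A_seq=164 A_ack=2087 B_seq=2206 B_ack=164
After event 5: A_seq=164 A_ack=2087 B_seq=2206 B_ack=164
After event 6: A_seq=164 A_ack=2087 B_seq=2256 B_ack=164

Answer: 164 2087 2256 164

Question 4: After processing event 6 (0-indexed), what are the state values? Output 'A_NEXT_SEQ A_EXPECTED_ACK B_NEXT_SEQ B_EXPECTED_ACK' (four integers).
After event 0: A_seq=0 A_ack=2087 B_seq=2087 B_ack=0
After event 1: A_seq=20 A_ack=2087 B_seq=2087 B_ack=20
After event 2: A_seq=20 A_ack=2087 B_seq=2117 B_ack=20
After event 3: A_seq=20 A_ack=2087 B_seq=2206 B_ack=20
After event 4: A_seq=164 A_ack=2087 B_seq=2206 B_ack=164
After event 5: A_seq=164 A_ack=2087 B_seq=2206 B_ack=164
After event 6: A_seq=164 A_ack=2087 B_seq=2256 B_ack=164

164 2087 2256 164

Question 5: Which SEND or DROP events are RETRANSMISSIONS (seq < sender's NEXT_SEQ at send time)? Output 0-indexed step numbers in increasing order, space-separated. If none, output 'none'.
Answer: none

Derivation:
Step 0: SEND seq=2000 -> fresh
Step 1: SEND seq=0 -> fresh
Step 2: DROP seq=2087 -> fresh
Step 3: SEND seq=2117 -> fresh
Step 4: SEND seq=20 -> fresh
Step 6: SEND seq=2206 -> fresh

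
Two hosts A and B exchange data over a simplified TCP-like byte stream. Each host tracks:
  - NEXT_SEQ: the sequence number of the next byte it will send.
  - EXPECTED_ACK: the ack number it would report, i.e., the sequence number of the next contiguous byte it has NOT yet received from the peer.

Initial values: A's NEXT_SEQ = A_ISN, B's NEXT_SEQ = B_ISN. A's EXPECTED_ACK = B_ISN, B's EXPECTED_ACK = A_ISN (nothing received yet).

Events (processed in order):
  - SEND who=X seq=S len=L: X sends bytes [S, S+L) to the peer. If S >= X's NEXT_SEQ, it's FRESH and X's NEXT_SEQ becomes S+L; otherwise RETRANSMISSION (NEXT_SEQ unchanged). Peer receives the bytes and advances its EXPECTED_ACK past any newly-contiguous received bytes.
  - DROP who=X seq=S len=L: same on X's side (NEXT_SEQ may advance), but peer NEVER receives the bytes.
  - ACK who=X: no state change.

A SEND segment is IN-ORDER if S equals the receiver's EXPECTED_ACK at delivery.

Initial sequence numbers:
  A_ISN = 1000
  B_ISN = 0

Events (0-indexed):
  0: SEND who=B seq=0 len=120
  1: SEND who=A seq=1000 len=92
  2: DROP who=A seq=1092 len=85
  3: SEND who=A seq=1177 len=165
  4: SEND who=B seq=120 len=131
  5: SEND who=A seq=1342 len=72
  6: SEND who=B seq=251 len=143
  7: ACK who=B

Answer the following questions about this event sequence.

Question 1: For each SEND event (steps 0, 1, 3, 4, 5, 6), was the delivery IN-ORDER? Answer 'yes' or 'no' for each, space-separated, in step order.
Answer: yes yes no yes no yes

Derivation:
Step 0: SEND seq=0 -> in-order
Step 1: SEND seq=1000 -> in-order
Step 3: SEND seq=1177 -> out-of-order
Step 4: SEND seq=120 -> in-order
Step 5: SEND seq=1342 -> out-of-order
Step 6: SEND seq=251 -> in-order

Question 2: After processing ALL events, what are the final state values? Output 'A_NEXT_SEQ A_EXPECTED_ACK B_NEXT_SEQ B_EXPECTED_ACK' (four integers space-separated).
Answer: 1414 394 394 1092

Derivation:
After event 0: A_seq=1000 A_ack=120 B_seq=120 B_ack=1000
After event 1: A_seq=1092 A_ack=120 B_seq=120 B_ack=1092
After event 2: A_seq=1177 A_ack=120 B_seq=120 B_ack=1092
After event 3: A_seq=1342 A_ack=120 B_seq=120 B_ack=1092
After event 4: A_seq=1342 A_ack=251 B_seq=251 B_ack=1092
After event 5: A_seq=1414 A_ack=251 B_seq=251 B_ack=1092
After event 6: A_seq=1414 A_ack=394 B_seq=394 B_ack=1092
After event 7: A_seq=1414 A_ack=394 B_seq=394 B_ack=1092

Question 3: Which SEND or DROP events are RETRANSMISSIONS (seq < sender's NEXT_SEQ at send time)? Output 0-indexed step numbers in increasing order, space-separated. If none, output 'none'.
Answer: none

Derivation:
Step 0: SEND seq=0 -> fresh
Step 1: SEND seq=1000 -> fresh
Step 2: DROP seq=1092 -> fresh
Step 3: SEND seq=1177 -> fresh
Step 4: SEND seq=120 -> fresh
Step 5: SEND seq=1342 -> fresh
Step 6: SEND seq=251 -> fresh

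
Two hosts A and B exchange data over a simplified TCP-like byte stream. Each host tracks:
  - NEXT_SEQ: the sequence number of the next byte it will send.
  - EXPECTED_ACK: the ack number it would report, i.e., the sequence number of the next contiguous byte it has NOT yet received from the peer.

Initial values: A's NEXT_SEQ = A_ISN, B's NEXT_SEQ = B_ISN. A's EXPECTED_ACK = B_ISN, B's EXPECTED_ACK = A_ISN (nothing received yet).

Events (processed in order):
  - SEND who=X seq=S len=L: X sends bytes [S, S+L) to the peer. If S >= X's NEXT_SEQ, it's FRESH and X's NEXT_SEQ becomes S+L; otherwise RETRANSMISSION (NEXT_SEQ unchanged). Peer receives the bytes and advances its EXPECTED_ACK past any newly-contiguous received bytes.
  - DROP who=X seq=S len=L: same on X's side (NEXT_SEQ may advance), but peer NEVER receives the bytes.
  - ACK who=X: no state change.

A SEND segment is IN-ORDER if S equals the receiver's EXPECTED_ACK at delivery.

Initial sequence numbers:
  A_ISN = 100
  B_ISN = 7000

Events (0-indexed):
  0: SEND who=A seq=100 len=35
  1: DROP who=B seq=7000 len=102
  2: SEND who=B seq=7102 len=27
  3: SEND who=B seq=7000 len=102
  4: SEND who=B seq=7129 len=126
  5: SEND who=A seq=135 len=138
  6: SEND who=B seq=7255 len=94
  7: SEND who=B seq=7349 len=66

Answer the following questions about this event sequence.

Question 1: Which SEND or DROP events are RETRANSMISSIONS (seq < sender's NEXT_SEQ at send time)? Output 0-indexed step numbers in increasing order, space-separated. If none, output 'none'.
Step 0: SEND seq=100 -> fresh
Step 1: DROP seq=7000 -> fresh
Step 2: SEND seq=7102 -> fresh
Step 3: SEND seq=7000 -> retransmit
Step 4: SEND seq=7129 -> fresh
Step 5: SEND seq=135 -> fresh
Step 6: SEND seq=7255 -> fresh
Step 7: SEND seq=7349 -> fresh

Answer: 3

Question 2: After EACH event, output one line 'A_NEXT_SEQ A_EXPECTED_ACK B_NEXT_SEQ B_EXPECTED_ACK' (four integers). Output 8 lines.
135 7000 7000 135
135 7000 7102 135
135 7000 7129 135
135 7129 7129 135
135 7255 7255 135
273 7255 7255 273
273 7349 7349 273
273 7415 7415 273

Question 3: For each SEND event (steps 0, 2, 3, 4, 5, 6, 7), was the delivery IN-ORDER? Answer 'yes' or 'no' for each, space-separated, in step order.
Answer: yes no yes yes yes yes yes

Derivation:
Step 0: SEND seq=100 -> in-order
Step 2: SEND seq=7102 -> out-of-order
Step 3: SEND seq=7000 -> in-order
Step 4: SEND seq=7129 -> in-order
Step 5: SEND seq=135 -> in-order
Step 6: SEND seq=7255 -> in-order
Step 7: SEND seq=7349 -> in-order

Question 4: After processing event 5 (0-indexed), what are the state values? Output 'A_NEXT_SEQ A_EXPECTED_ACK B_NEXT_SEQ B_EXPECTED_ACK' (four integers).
After event 0: A_seq=135 A_ack=7000 B_seq=7000 B_ack=135
After event 1: A_seq=135 A_ack=7000 B_seq=7102 B_ack=135
After event 2: A_seq=135 A_ack=7000 B_seq=7129 B_ack=135
After event 3: A_seq=135 A_ack=7129 B_seq=7129 B_ack=135
After event 4: A_seq=135 A_ack=7255 B_seq=7255 B_ack=135
After event 5: A_seq=273 A_ack=7255 B_seq=7255 B_ack=273

273 7255 7255 273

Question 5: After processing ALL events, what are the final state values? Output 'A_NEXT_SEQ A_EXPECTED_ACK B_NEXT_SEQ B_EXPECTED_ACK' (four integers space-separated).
After event 0: A_seq=135 A_ack=7000 B_seq=7000 B_ack=135
After event 1: A_seq=135 A_ack=7000 B_seq=7102 B_ack=135
After event 2: A_seq=135 A_ack=7000 B_seq=7129 B_ack=135
After event 3: A_seq=135 A_ack=7129 B_seq=7129 B_ack=135
After event 4: A_seq=135 A_ack=7255 B_seq=7255 B_ack=135
After event 5: A_seq=273 A_ack=7255 B_seq=7255 B_ack=273
After event 6: A_seq=273 A_ack=7349 B_seq=7349 B_ack=273
After event 7: A_seq=273 A_ack=7415 B_seq=7415 B_ack=273

Answer: 273 7415 7415 273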